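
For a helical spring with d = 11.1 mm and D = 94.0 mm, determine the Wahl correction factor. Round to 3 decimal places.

C = D/d = 94.0/11.1 = 8.4685
K_W = (4C−1)/(4C−4) + 0.615/C = 32.874/29.874 + 0.0726 = 1.1730

1.173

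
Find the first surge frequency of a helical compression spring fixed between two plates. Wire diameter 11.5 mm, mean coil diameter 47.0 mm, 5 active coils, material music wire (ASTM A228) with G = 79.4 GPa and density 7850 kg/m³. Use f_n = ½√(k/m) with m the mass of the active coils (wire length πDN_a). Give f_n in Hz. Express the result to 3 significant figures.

373 Hz

k = Gd⁴/(8D³N_a) = (79.4×10³)(11.5⁴)/(8·47.0³·5) = 334.39 N/mm = 3.3439e+05 N/m
Wire length L = πDN_a = π·47.0·5 = 738.27 mm
m = ρ·(πd²/4)·L = 7850 × 103.87×10⁻⁶ m² × 0.73827 m = 0.60197 kg
f_n = ½√(k/m) = 0.5·√(3.3439e+05/0.60197) = 0.5·√(5.555e+05) = 372.66 Hz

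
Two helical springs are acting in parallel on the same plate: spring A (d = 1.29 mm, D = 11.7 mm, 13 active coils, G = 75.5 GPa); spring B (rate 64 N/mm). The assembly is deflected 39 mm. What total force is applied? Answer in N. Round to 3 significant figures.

2540 N

k_A = Gd⁴/(8D³N_a) = (75.5×10³)(1.29⁴)/(8·11.7³·13) = 1.2552 N/mm
Parallel: k_eq = 1.2552 + 64 = 65.255 N/mm
F = k_eq·δ = 65.255·39 = 2545 N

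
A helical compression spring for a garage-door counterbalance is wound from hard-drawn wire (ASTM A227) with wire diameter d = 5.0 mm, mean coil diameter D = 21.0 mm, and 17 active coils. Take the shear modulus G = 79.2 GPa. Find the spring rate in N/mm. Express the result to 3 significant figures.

k = Gd⁴/(8D³N_a) = (79.2×10³ × 5.0⁴) / (8 × 21.0³ × 17)
  = 4.95e+07 / 1.2595e+06 = 39.301 N/mm

39.3 N/mm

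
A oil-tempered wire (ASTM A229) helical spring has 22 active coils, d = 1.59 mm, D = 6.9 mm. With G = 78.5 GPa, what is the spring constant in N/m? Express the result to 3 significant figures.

k = Gd⁴/(8D³N_a) = (78.5×10³ × 1.59⁴) / (8 × 6.9³ × 22)
  = 501716 / 57817.6 = 8.6776 N/mm = 8677.6 N/m

8680 N/m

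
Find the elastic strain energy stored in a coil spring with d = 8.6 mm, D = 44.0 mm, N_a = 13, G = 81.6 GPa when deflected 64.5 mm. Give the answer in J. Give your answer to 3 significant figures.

105 J

k = Gd⁴/(8D³N_a) = (81.6×10³)(8.6⁴)/(8·44.0³·13) = 50.384 N/mm
U = ½kδ² = 0.5 × 50.384 × 64.5² = 1.0481e+05 N·mm = 104.81 J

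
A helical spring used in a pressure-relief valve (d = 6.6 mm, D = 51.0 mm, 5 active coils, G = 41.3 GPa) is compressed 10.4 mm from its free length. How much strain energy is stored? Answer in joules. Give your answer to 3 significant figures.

k = Gd⁴/(8D³N_a) = (41.3×10³)(6.6⁴)/(8·51.0³·5) = 14.769 N/mm
U = ½kδ² = 0.5 × 14.769 × 10.4² = 798.72 N·mm = 0.79872 J

0.799 J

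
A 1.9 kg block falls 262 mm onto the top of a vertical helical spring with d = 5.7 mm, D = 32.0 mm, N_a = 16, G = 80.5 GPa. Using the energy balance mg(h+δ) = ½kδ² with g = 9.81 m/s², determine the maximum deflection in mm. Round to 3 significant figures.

22.9 mm

k = Gd⁴/(8D³N_a) = (80.5×10³)(5.7⁴)/(8·32.0³·16) = 20.26 N/mm
W = mg = 1.9 × 9.81 = 18.639 N
½kδ² − Wδ − Wh = 0 → δ = (W + √(W² + 2kWh))/k
δ = (18.639 + √(347.41 + 197874))/20.26 = (18.639 + 445.22)/20.26 = 22.896 mm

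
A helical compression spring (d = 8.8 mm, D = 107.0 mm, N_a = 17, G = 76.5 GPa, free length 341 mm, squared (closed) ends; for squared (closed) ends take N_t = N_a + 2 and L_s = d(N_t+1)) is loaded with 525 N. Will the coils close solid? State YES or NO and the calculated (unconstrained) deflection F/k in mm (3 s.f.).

k = Gd⁴/(8D³N_a) = (76.5×10³)(8.8⁴)/(8·107.0³·17) = 2.7536 N/mm
N_t = 19; L_s = 8.8·20 = 176 mm; δ_solid = L₀ − L_s = 341 − 176 = 165 mm
δ = F/k = 525/2.7536 = 190.66 mm
δ ≥ δ_solid → spring goes solid

YES, δ = 191 mm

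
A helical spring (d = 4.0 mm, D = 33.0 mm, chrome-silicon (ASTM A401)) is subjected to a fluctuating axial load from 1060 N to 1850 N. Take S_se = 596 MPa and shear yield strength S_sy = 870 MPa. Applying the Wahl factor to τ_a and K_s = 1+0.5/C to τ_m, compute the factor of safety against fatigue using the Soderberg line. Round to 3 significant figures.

C = D/d = 33.0/4.0 = 8.2500; K_W = (4C−1)/(4C−4)+0.615/C = 1.1780; K_s = 1+0.5/C = 1.0606
F_a = (F_max−F_min)/2 = 395 N; F_m = (F_max+F_min)/2 = 1455 N
τ_a = K_W·8F_aD/(πd³) = 1.1780 × 518.65 = 610.96 MPa
τ_m = K_s·8F_mD/(πd³) = 1.0606 × 1910.5 = 2026.2 MPa
Soderberg: 1/n_f = τ_a/S_se + τ_m/S_sy = 610.96/596 + 2026.2/870 = 1.02510 + 2.32901 = 3.3541
n_f = 1/3.3541 = 0.2981

0.298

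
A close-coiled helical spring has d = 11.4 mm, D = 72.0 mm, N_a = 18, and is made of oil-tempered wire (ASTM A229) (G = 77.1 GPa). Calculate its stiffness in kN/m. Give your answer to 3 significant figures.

24.2 kN/m

k = Gd⁴/(8D³N_a) = (77.1×10³ × 11.4⁴) / (8 × 72.0³ × 18)
  = 1.30219e+09 / 5.37477e+07 = 24.228 N/mm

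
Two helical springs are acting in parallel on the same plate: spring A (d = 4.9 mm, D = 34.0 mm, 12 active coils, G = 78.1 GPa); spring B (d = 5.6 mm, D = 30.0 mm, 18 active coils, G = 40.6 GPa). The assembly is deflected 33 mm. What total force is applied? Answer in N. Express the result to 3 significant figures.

733 N

k_A = Gd⁴/(8D³N_a) = (78.1×10³)(4.9⁴)/(8·34.0³·12) = 11.932 N/mm
k_B = Gd⁴/(8D³N_a) = (40.6×10³)(5.6⁴)/(8·30.0³·18) = 10.27 N/mm
Parallel: k_eq = 11.932 + 10.27 = 22.202 N/mm
F = k_eq·δ = 22.202·33 = 732.66 N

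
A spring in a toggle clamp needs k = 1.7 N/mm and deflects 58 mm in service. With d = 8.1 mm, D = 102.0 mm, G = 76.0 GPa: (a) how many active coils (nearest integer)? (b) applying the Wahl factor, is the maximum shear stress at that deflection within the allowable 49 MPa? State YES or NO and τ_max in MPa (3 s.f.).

N_a = Gd⁴/(8D³k) = (76.0×10³)(8.1⁴)/(8·102.0³·1.7) = 22.67 → N_a = 23
Actual rate k = Gd⁴/(8D³·23) = 1.6755 N/mm
Working load F = kδ = 1.6755·58 = 97.177 N
C = 102.0/8.1 = 12.5926; K_W = (4C−1)/(4C−4)+0.615/C = 1.1135
τ_max = K_W·8FD/(πd³) = 1.1135·47.495 = 52.887 MPa
τ_max > 49 MPa → exceeds allowable

(a) 23 coils; (b) NO, τ_max = 52.9 MPa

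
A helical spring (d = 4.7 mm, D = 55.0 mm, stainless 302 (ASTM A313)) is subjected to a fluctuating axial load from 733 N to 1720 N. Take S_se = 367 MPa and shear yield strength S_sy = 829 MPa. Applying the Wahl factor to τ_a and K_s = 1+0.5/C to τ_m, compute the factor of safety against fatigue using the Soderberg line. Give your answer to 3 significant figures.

C = D/d = 55.0/4.7 = 11.7021; K_W = (4C−1)/(4C−4)+0.615/C = 1.1226; K_s = 1+0.5/C = 1.0427
F_a = (F_max−F_min)/2 = 493.5 N; F_m = (F_max+F_min)/2 = 1226.5 N
τ_a = K_W·8F_aD/(πd³) = 1.1226 × 665.73 = 747.37 MPa
τ_m = K_s·8F_mD/(πd³) = 1.0427 × 1654.5 = 1725.2 MPa
Soderberg: 1/n_f = τ_a/S_se + τ_m/S_sy = 747.37/367 + 1725.2/829 = 2.03643 + 2.08110 = 4.1175
n_f = 1/4.1175 = 0.2429

0.243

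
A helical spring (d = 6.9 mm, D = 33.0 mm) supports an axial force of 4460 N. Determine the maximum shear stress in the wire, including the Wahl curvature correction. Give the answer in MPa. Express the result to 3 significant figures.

1510 MPa

Spring index C = D/d = 33.0/6.9 = 4.7826
K_W = (4C−1)/(4C−4) + 0.615/C = 18.130/15.130 + 0.1286 = 1.3269
τ₀ = 8FD/(πd³) = 8·4460·33.0/(π·6.9³) = 1.17744e+06/1032 = 1140.9 MPa
τ_max = K·τ₀ = 1.3269 × 1140.9 = 1513.8 MPa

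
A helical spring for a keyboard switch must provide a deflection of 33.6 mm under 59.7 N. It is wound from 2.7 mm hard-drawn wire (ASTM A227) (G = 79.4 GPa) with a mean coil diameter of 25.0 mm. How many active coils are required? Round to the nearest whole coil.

Required rate k = F/δ = 59.7/33.6 = 1.7768 N/mm
N_a = Gd⁴/(8D³k) = (79.4×10³ × 2.7⁴)/(8 × 25.0³ × 1.7768)
    = 4.21964e+06 / 222098 = 19 → 19 coils

19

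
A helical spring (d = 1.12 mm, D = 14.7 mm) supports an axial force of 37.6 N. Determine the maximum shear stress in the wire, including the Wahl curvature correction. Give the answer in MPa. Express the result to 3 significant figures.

1110 MPa

Spring index C = D/d = 14.7/1.12 = 13.1250
K_W = (4C−1)/(4C−4) + 0.615/C = 51.500/48.500 + 0.0469 = 1.1087
τ₀ = 8FD/(πd³) = 8·37.6·14.7/(π·1.12³) = 4421.76/4.4137 = 1001.8 MPa
τ_max = K·τ₀ = 1.1087 × 1001.8 = 1110.7 MPa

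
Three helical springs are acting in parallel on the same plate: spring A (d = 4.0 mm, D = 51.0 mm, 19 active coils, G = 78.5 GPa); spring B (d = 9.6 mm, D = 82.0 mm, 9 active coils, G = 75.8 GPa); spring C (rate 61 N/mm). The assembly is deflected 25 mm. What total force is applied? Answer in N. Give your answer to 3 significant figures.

k_A = Gd⁴/(8D³N_a) = (78.5×10³)(4.0⁴)/(8·51.0³·19) = 0.99668 N/mm
k_B = Gd⁴/(8D³N_a) = (75.8×10³)(9.6⁴)/(8·82.0³·9) = 16.217 N/mm
Parallel: k_eq = 0.99668 + 16.217 + 61 = 78.214 N/mm
F = k_eq·δ = 78.214·25 = 1955.4 N

1960 N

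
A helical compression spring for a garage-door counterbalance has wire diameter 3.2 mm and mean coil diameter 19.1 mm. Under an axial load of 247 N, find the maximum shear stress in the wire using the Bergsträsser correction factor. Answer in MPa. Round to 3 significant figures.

Spring index C = D/d = 19.1/3.2 = 5.9688
K_B = (4C+2)/(4C−3) = 25.875/20.875 = 1.2395
τ₀ = 8FD/(πd³) = 8·247·19.1/(π·3.2³) = 37741.6/102.94 = 366.62 MPa
τ_max = K·τ₀ = 1.2395 × 366.62 = 454.44 MPa

454 MPa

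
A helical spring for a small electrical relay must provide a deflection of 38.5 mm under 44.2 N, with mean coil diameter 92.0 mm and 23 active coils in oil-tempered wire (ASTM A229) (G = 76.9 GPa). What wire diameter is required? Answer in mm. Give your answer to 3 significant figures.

6.80 mm

Required rate k = F/δ = 44.2/38.5 = 1.1481 N/mm
d = (8D³N_a·k / G)^(1/4) = (8·92.0³·23·1.1481 / (76.9×10³))^0.25
  = (2139)^0.25 = 6.8007 mm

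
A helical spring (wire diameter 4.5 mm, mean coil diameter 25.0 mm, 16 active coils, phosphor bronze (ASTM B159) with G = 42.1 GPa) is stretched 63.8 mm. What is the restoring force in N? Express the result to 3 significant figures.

551 N

k = Gd⁴/(8D³N_a) = (42.1×10³)(4.5⁴)/(8·25.0³·16) = 8.6318 N/mm
F = k·δ = 8.6318 × 63.8 = 550.71 N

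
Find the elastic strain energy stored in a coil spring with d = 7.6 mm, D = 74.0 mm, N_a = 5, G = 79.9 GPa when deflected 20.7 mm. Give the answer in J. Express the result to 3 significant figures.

3.52 J

k = Gd⁴/(8D³N_a) = (79.9×10³)(7.6⁴)/(8·74.0³·5) = 16.445 N/mm
U = ½kδ² = 0.5 × 16.445 × 20.7² = 3523.4 N·mm = 3.5234 J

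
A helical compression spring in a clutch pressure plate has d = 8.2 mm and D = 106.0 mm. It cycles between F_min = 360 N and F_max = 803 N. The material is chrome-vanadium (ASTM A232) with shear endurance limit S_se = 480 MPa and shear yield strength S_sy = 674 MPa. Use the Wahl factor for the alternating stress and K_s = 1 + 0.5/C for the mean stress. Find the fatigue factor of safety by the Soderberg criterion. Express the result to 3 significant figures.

C = D/d = 106.0/8.2 = 12.9268; K_W = (4C−1)/(4C−4)+0.615/C = 1.1105; K_s = 1+0.5/C = 1.0387
F_a = (F_max−F_min)/2 = 221.5 N; F_m = (F_max+F_min)/2 = 581.5 N
τ_a = K_W·8F_aD/(πd³) = 1.1105 × 108.44 = 120.42 MPa
τ_m = K_s·8F_mD/(πd³) = 1.0387 × 284.68 = 295.69 MPa
Soderberg: 1/n_f = τ_a/S_se + τ_m/S_sy = 120.42/480 + 295.69/674 = 0.25086 + 0.43871 = 0.68957
n_f = 1/0.68957 = 1.45

1.45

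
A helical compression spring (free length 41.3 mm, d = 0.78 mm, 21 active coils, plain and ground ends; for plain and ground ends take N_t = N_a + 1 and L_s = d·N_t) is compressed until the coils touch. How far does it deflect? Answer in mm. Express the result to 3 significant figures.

N_t = 22; L_s = 0.78·22 = 17.16 mm
δ_solid = L₀ − L_s = 41.3 − 17.16 = 24.14 mm

24.1 mm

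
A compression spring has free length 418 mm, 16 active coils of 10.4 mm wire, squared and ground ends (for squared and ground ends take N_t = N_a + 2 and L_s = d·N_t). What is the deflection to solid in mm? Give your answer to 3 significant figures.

231 mm

N_t = 18; L_s = 10.4·18 = 187.2 mm
δ_solid = L₀ − L_s = 418 − 187.2 = 230.8 mm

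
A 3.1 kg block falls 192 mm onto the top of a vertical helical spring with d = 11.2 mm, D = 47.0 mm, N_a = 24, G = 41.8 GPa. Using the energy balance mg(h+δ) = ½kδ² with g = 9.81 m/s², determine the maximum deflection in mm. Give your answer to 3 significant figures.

19.8 mm

k = Gd⁴/(8D³N_a) = (41.8×10³)(11.2⁴)/(8·47.0³·24) = 32.995 N/mm
W = mg = 3.1 × 9.81 = 30.411 N
½kδ² − Wδ − Wh = 0 → δ = (W + √(W² + 2kWh))/k
δ = (30.411 + √(924.83 + 385315))/32.995 = (30.411 + 621.48)/32.995 = 19.757 mm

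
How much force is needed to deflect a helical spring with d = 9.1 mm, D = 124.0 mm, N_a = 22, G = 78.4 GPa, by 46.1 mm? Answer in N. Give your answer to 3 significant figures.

k = Gd⁴/(8D³N_a) = (78.4×10³)(9.1⁴)/(8·124.0³·22) = 1.6022 N/mm
F = k·δ = 1.6022 × 46.1 = 73.859 N

73.9 N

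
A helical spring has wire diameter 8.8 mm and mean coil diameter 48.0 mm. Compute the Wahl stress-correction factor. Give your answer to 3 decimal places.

1.281

C = D/d = 48.0/8.8 = 5.4545
K_W = (4C−1)/(4C−4) + 0.615/C = 20.818/17.818 + 0.1128 = 1.2811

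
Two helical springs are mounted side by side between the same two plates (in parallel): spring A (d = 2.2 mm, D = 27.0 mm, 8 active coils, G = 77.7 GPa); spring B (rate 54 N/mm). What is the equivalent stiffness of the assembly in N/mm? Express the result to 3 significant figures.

55.4 N/mm

k_A = Gd⁴/(8D³N_a) = (77.7×10³)(2.2⁴)/(8·27.0³·8) = 1.4449 N/mm
Parallel: k_eq = 1.4449 + 54 = 55.445 N/mm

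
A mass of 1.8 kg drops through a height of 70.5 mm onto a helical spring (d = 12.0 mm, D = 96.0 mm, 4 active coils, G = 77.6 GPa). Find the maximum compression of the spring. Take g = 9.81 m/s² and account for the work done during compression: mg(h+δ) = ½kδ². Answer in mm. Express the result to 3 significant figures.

6.94 mm

k = Gd⁴/(8D³N_a) = (77.6×10³)(12.0⁴)/(8·96.0³·4) = 56.836 N/mm
W = mg = 1.8 × 9.81 = 17.658 N
½kδ² − Wδ − Wh = 0 → δ = (W + √(W² + 2kWh))/k
δ = (17.658 + √(311.8 + 141509))/56.836 = (17.658 + 376.59)/56.836 = 6.9366 mm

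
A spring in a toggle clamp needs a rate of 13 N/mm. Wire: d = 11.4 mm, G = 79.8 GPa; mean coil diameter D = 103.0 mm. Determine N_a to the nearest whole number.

N_a = Gd⁴/(8D³k) = (79.8×10³ × 11.4⁴)/(8 × 103.0³ × 13)
    = 1.34779e+09 / 1.13644e+08 = 11.86 → 12 coils

12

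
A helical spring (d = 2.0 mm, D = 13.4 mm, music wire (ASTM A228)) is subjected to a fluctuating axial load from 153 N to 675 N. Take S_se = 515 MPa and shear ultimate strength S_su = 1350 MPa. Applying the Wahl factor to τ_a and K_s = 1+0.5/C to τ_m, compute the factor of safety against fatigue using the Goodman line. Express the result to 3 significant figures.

0.247

C = D/d = 13.4/2.0 = 6.7000; K_W = (4C−1)/(4C−4)+0.615/C = 1.2234; K_s = 1+0.5/C = 1.0746
F_a = (F_max−F_min)/2 = 261 N; F_m = (F_max+F_min)/2 = 414 N
τ_a = K_W·8F_aD/(πd³) = 1.2234 × 1113.3 = 1361.9 MPa
τ_m = K_s·8F_mD/(πd³) = 1.0746 × 1765.9 = 1897.6 MPa
Goodman: 1/n_f = τ_a/S_se + τ_m/S_su = 1361.9/515 + 1897.6/1350 = 2.64451 + 1.40566 = 4.0502
n_f = 1/4.0502 = 0.2469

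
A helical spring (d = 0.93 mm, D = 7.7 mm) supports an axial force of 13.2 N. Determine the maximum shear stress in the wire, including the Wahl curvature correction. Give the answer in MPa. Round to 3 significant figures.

379 MPa

Spring index C = D/d = 7.7/0.93 = 8.2796
K_W = (4C−1)/(4C−4) + 0.615/C = 32.118/29.118 + 0.0743 = 1.1773
τ₀ = 8FD/(πd³) = 8·13.2·7.7/(π·0.93³) = 813.12/2.527 = 321.78 MPa
τ_max = K·τ₀ = 1.1773 × 321.78 = 378.83 MPa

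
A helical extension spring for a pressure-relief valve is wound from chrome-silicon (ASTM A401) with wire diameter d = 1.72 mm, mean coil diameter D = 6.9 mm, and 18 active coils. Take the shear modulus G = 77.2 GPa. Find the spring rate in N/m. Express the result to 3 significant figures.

14300 N/m

k = Gd⁴/(8D³N_a) = (77.2×10³ × 1.72⁴) / (8 × 6.9³ × 18)
  = 675664 / 47305.3 = 14.283 N/mm = 14283 N/m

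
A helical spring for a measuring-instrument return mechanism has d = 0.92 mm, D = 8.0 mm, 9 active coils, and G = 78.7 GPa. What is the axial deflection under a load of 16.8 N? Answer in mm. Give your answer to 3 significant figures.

11.0 mm

k = Gd⁴/(8D³N_a) = (78.7×10³)(0.92⁴)/(8·8.0³·9) = 1.5294 N/mm
δ = F/k = 16.8 / 1.5294 = 10.985 mm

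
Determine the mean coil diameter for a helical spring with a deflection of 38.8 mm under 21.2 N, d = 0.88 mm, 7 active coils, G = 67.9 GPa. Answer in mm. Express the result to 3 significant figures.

Required rate k = F/δ = 21.2/38.8 = 0.54639 N/mm
D = (Gd⁴/(8N_a·k))^(1/3) = (67.9×10³·0.88⁴/(8·7·0.54639))^(1/3)
  = (1330.79)^(1/3) = 10.9994 mm

11.0 mm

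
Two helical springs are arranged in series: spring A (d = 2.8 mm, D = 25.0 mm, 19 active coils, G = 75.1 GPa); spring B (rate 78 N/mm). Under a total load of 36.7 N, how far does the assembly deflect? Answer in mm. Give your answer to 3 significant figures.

k_A = Gd⁴/(8D³N_a) = (75.1×10³)(2.8⁴)/(8·25.0³·19) = 1.9436 N/mm
Series: 1/k_eq = 1/1.9436 + 1/78 = 0.52733; k_eq = 1.8964 N/mm
δ = F/k_eq = 36.7/1.8964 = 19.353 mm

19.4 mm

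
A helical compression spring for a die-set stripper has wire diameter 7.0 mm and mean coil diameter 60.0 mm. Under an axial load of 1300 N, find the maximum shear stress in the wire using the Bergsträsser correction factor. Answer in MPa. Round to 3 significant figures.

Spring index C = D/d = 60.0/7.0 = 8.5714
K_B = (4C+2)/(4C−3) = 36.286/31.286 = 1.1598
τ₀ = 8FD/(πd³) = 8·1300·60.0/(π·7.0³) = 624000/1077.6 = 579.08 MPa
τ_max = K·τ₀ = 1.1598 × 579.08 = 671.63 MPa

672 MPa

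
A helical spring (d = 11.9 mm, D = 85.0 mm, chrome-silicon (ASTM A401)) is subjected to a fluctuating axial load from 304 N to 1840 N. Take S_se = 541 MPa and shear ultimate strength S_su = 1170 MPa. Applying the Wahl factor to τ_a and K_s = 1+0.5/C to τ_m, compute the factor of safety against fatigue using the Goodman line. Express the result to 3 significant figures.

C = D/d = 85.0/11.9 = 7.1429; K_W = (4C−1)/(4C−4)+0.615/C = 1.2082; K_s = 1+0.5/C = 1.0700
F_a = (F_max−F_min)/2 = 768 N; F_m = (F_max+F_min)/2 = 1072 N
τ_a = K_W·8F_aD/(πd³) = 1.2082 × 98.646 = 119.18 MPa
τ_m = K_s·8F_mD/(πd³) = 1.0700 × 137.69 = 147.33 MPa
Goodman: 1/n_f = τ_a/S_se + τ_m/S_su = 119.18/541 + 147.33/1170 = 0.22030 + 0.12592 = 0.34623
n_f = 1/0.34623 = 2.888

2.89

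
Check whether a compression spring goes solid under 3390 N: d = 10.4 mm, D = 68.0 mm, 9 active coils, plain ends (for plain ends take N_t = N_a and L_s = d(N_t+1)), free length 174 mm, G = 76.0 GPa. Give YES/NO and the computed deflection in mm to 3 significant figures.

k = Gd⁴/(8D³N_a) = (76.0×10³)(10.4⁴)/(8·68.0³·9) = 39.272 N/mm
N_t = 9; L_s = 10.4·10 = 104 mm; δ_solid = L₀ − L_s = 174 − 104 = 70 mm
δ = F/k = 3390/39.272 = 86.32 mm
δ ≥ δ_solid → spring goes solid

YES, δ = 86.3 mm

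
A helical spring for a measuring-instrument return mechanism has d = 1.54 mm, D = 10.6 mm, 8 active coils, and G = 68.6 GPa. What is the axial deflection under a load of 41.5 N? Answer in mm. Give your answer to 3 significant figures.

k = Gd⁴/(8D³N_a) = (68.6×10³)(1.54⁴)/(8·10.6³·8) = 5.0619 N/mm
δ = F/k = 41.5 / 5.0619 = 8.1986 mm

8.20 mm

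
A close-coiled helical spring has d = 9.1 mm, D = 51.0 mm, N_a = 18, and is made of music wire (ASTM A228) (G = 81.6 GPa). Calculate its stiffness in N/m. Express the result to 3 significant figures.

k = Gd⁴/(8D³N_a) = (81.6×10³ × 9.1⁴) / (8 × 51.0³ × 18)
  = 5.59572e+08 / 1.91017e+07 = 29.294 N/mm = 29294 N/m

29300 N/m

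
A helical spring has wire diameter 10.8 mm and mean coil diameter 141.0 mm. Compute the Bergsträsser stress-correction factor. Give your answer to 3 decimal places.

C = D/d = 141.0/10.8 = 13.0556
K_B = (4C+2)/(4C−3) = 54.222/49.222 = 1.1016

1.102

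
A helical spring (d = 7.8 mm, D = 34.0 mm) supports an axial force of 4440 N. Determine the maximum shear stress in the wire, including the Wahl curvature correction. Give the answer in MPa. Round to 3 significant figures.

Spring index C = D/d = 34.0/7.8 = 4.3590
K_W = (4C−1)/(4C−4) + 0.615/C = 16.436/13.436 + 0.1411 = 1.3644
τ₀ = 8FD/(πd³) = 8·4440·34.0/(π·7.8³) = 1.20768e+06/1490.8 = 810.06 MPa
τ_max = K·τ₀ = 1.3644 × 810.06 = 1105.2 MPa

1110 MPa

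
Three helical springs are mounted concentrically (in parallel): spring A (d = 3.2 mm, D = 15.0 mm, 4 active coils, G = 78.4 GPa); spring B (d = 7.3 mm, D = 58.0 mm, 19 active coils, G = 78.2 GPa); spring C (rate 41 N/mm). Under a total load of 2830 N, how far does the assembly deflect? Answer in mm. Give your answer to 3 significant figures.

22.7 mm

k_A = Gd⁴/(8D³N_a) = (78.4×10³)(3.2⁴)/(8·15.0³·4) = 76.119 N/mm
k_B = Gd⁴/(8D³N_a) = (78.2×10³)(7.3⁴)/(8·58.0³·19) = 7.4881 N/mm
Parallel: k_eq = 76.119 + 7.4881 + 41 = 124.61 N/mm
δ = F/k_eq = 2830/124.61 = 22.711 mm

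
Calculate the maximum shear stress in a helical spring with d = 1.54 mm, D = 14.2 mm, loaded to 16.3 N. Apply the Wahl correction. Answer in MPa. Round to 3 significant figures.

187 MPa

Spring index C = D/d = 14.2/1.54 = 9.2208
K_W = (4C−1)/(4C−4) + 0.615/C = 35.883/32.883 + 0.0667 = 1.1579
τ₀ = 8FD/(πd³) = 8·16.3·14.2/(π·1.54³) = 1851.68/11.474 = 161.38 MPa
τ_max = K·τ₀ = 1.1579 × 161.38 = 186.87 MPa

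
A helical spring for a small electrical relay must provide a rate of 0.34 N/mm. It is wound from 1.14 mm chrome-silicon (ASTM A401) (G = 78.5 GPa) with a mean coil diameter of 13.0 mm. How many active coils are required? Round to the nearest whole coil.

N_a = Gd⁴/(8D³k) = (78.5×10³ × 1.14⁴)/(8 × 13.0³ × 0.34)
    = 132583 / 5975.84 = 22.19 → 22 coils

22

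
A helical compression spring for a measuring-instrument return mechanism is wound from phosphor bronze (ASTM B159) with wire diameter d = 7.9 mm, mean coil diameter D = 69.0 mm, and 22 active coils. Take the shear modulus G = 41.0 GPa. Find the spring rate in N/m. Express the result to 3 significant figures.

2760 N/m

k = Gd⁴/(8D³N_a) = (41.0×10³ × 7.9⁴) / (8 × 69.0³ × 22)
  = 1.59695e+08 / 5.78176e+07 = 2.7621 N/mm = 2762.1 N/m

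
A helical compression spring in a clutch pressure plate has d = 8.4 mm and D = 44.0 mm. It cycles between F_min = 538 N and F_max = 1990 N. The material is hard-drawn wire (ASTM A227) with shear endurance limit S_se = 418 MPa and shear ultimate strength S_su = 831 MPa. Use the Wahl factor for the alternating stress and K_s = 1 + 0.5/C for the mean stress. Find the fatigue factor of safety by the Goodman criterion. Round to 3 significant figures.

1.35

C = D/d = 44.0/8.4 = 5.2381; K_W = (4C−1)/(4C−4)+0.615/C = 1.2944; K_s = 1+0.5/C = 1.0955
F_a = (F_max−F_min)/2 = 726 N; F_m = (F_max+F_min)/2 = 1264 N
τ_a = K_W·8F_aD/(πd³) = 1.2944 × 137.24 = 177.64 MPa
τ_m = K_s·8F_mD/(πd³) = 1.0955 × 238.95 = 261.76 MPa
Goodman: 1/n_f = τ_a/S_se + τ_m/S_su = 177.64/418 + 261.76/831 = 0.42499 + 0.31499 = 0.73998
n_f = 1/0.73998 = 1.351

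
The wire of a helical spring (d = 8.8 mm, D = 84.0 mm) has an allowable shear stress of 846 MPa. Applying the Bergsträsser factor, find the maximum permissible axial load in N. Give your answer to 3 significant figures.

C = D/d = 84.0/8.8 = 9.5455
K_B = (4C+2)/(4C−3) = 40.182/35.182 = 1.1421
τ_max = K·8FD/(πd³) → F_max = τ_allow·πd³/(8DK)
F_max = 846·π·8.8³/(8·84.0·1.1421) = 1.8112e+06/767.5 = 2359.9 N

2360 N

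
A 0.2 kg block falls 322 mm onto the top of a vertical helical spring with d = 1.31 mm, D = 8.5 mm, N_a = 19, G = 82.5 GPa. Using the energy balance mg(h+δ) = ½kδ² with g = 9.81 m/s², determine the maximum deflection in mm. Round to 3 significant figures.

22.8 mm

k = Gd⁴/(8D³N_a) = (82.5×10³)(1.31⁴)/(8·8.5³·19) = 2.6028 N/mm
W = mg = 0.2 × 9.81 = 1.962 N
½kδ² − Wδ − Wh = 0 → δ = (W + √(W² + 2kWh))/k
δ = (1.962 + √(3.8494 + 3288.7))/2.6028 = (1.962 + 57.381)/2.6028 = 22.8 mm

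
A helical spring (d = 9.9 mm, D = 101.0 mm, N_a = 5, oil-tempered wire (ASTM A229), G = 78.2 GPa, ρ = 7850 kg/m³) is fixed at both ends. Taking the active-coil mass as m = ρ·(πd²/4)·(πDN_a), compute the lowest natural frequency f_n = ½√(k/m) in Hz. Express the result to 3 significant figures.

k = Gd⁴/(8D³N_a) = (78.2×10³)(9.9⁴)/(8·101.0³·5) = 18.227 N/mm = 18227 N/m
Wire length L = πDN_a = π·101.0·5 = 1586.5 mm
m = ρ·(πd²/4)·L = 7850 × 76.977×10⁻⁶ m² × 1.5865 m = 0.95867 kg
f_n = ½√(k/m) = 0.5·√(18227/0.95867) = 0.5·√(19013) = 68.944 Hz

68.9 Hz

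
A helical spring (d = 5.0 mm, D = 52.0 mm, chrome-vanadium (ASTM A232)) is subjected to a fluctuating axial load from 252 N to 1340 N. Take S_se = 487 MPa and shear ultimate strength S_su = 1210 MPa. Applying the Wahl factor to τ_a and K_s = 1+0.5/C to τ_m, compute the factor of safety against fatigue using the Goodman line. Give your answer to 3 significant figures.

C = D/d = 52.0/5.0 = 10.4000; K_W = (4C−1)/(4C−4)+0.615/C = 1.1389; K_s = 1+0.5/C = 1.0481
F_a = (F_max−F_min)/2 = 544 N; F_m = (F_max+F_min)/2 = 796 N
τ_a = K_W·8F_aD/(πd³) = 1.1389 × 576.28 = 656.34 MPa
τ_m = K_s·8F_mD/(πd³) = 1.0481 × 843.23 = 883.77 MPa
Goodman: 1/n_f = τ_a/S_se + τ_m/S_su = 656.34/487 + 883.77/1210 = 1.34771 + 0.73039 = 2.0781
n_f = 1/2.0781 = 0.4812

0.481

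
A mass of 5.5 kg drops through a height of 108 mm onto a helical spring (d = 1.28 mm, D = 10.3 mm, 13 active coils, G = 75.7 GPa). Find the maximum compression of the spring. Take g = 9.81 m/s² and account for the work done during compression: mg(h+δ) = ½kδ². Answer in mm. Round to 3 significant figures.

116 mm

k = Gd⁴/(8D³N_a) = (75.7×10³)(1.28⁴)/(8·10.3³·13) = 1.7881 N/mm
W = mg = 5.5 × 9.81 = 53.955 N
½kδ² − Wδ − Wh = 0 → δ = (W + √(W² + 2kWh))/k
δ = (53.955 + √(2911.1 + 20839))/1.7881 = (53.955 + 154.11)/1.7881 = 116.36 mm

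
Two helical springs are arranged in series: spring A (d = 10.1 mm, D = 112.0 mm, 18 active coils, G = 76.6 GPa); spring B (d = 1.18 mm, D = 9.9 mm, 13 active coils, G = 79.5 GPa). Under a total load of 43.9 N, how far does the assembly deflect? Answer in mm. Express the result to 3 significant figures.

39.9 mm

k_A = Gd⁴/(8D³N_a) = (76.6×10³)(10.1⁴)/(8·112.0³·18) = 3.94 N/mm
k_B = Gd⁴/(8D³N_a) = (79.5×10³)(1.18⁴)/(8·9.9³·13) = 1.5274 N/mm
Series: 1/k_eq = 1/3.94 + 1/1.5274 = 0.90851; k_eq = 1.1007 N/mm
δ = F/k_eq = 43.9/1.1007 = 39.884 mm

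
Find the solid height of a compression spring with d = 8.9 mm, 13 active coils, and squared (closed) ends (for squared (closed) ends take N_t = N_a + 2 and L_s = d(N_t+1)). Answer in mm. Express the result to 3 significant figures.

squared (closed) ends: N_t = N_a + 2 = 13 + 2 = 15
L_s = d·(N_t+1) = 8.9 × 16 = 142.4 mm

142 mm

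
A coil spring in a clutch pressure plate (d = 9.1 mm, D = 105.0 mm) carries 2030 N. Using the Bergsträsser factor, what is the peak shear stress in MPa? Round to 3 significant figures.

804 MPa

Spring index C = D/d = 105.0/9.1 = 11.5385
K_B = (4C+2)/(4C−3) = 48.154/43.154 = 1.1159
τ₀ = 8FD/(πd³) = 8·2030·105.0/(π·9.1³) = 1.7052e+06/2367.4 = 720.28 MPa
τ_max = K·τ₀ = 1.1159 × 720.28 = 803.73 MPa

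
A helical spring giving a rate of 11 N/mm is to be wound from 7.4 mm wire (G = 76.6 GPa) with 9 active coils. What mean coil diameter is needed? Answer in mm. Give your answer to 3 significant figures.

D = (Gd⁴/(8N_a·k))^(1/3) = (76.6×10³·7.4⁴/(8·9·11))^(1/3)
  = (290022)^(1/3) = 66.1927 mm

66.2 mm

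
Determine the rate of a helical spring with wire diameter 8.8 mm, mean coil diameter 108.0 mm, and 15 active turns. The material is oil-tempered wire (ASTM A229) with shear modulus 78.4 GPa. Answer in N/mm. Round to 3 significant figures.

3.11 N/mm

k = Gd⁴/(8D³N_a) = (78.4×10³ × 8.8⁴) / (8 × 108.0³ × 15)
  = 4.70161e+08 / 1.51165e+08 = 3.1102 N/mm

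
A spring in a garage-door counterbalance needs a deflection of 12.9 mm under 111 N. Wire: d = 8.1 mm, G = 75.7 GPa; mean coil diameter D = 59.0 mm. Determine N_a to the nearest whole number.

Required rate k = F/δ = 111/12.9 = 8.6047 N/mm
N_a = Gd⁴/(8D³k) = (75.7×10³ × 8.1⁴)/(8 × 59.0³ × 8.6047)
    = 3.25864e+08 / 1.41377e+07 = 23.05 → 23 coils

23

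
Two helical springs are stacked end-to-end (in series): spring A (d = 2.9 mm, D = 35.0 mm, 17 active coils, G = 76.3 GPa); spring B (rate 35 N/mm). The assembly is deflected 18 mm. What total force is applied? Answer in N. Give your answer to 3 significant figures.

k_A = Gd⁴/(8D³N_a) = (76.3×10³)(2.9⁴)/(8·35.0³·17) = 0.92549 N/mm
Series: 1/k_eq = 1/0.92549 + 1/35 = 1.1091; k_eq = 0.90165 N/mm
F = k_eq·δ = 0.90165·18 = 16.23 N

16.2 N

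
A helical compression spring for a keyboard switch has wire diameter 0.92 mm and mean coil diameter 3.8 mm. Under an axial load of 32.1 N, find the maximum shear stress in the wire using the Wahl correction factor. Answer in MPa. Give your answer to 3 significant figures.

554 MPa

Spring index C = D/d = 3.8/0.92 = 4.1304
K_W = (4C−1)/(4C−4) + 0.615/C = 15.522/12.522 + 0.1489 = 1.3885
τ₀ = 8FD/(πd³) = 8·32.1·3.8/(π·0.92³) = 975.84/2.4463 = 398.9 MPa
τ_max = K·τ₀ = 1.3885 × 398.9 = 553.87 MPa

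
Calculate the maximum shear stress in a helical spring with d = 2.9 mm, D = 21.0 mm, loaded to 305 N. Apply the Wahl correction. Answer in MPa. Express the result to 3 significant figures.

806 MPa

Spring index C = D/d = 21.0/2.9 = 7.2414
K_W = (4C−1)/(4C−4) + 0.615/C = 27.966/24.966 + 0.0849 = 1.2051
τ₀ = 8FD/(πd³) = 8·305·21.0/(π·2.9³) = 51240/76.62 = 668.75 MPa
τ_max = K·τ₀ = 1.2051 × 668.75 = 805.91 MPa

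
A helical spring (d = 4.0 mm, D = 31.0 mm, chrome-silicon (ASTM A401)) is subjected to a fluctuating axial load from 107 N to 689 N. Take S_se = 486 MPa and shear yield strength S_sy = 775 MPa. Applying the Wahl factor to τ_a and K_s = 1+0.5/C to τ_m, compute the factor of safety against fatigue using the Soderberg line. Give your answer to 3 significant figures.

0.644

C = D/d = 31.0/4.0 = 7.7500; K_W = (4C−1)/(4C−4)+0.615/C = 1.1905; K_s = 1+0.5/C = 1.0645
F_a = (F_max−F_min)/2 = 291 N; F_m = (F_max+F_min)/2 = 398 N
τ_a = K_W·8F_aD/(πd³) = 1.1905 × 358.93 = 427.3 MPa
τ_m = K_s·8F_mD/(πd³) = 1.0645 × 490.91 = 522.59 MPa
Soderberg: 1/n_f = τ_a/S_se + τ_m/S_sy = 427.3/486 + 522.59/775 = 0.87922 + 0.67430 = 1.5535
n_f = 1/1.5535 = 0.6437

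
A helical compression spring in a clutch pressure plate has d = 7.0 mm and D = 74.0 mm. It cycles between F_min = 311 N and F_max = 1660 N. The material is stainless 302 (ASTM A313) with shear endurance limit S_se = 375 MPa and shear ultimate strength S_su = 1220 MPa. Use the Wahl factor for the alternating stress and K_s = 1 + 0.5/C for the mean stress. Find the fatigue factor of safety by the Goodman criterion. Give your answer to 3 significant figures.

C = D/d = 74.0/7.0 = 10.5714; K_W = (4C−1)/(4C−4)+0.615/C = 1.1365; K_s = 1+0.5/C = 1.0473
F_a = (F_max−F_min)/2 = 674.5 N; F_m = (F_max+F_min)/2 = 985.5 N
τ_a = K_W·8F_aD/(πd³) = 1.1365 × 370.56 = 421.16 MPa
τ_m = K_s·8F_mD/(πd³) = 1.0473 × 541.42 = 567.03 MPa
Goodman: 1/n_f = τ_a/S_se + τ_m/S_su = 421.16/375 + 567.03/1220 = 1.12308 + 0.46478 = 1.5879
n_f = 1/1.5879 = 0.6298

0.630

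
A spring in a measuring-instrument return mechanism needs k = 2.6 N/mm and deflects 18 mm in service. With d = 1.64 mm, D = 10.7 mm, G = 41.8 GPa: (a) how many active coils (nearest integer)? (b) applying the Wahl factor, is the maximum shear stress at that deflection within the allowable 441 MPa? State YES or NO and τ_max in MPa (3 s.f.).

N_a = Gd⁴/(8D³k) = (41.8×10³)(1.64⁴)/(8·10.7³·2.6) = 11.87 → N_a = 12
Actual rate k = Gd⁴/(8D³·12) = 2.5712 N/mm
Working load F = kδ = 2.5712·18 = 46.281 N
C = 10.7/1.64 = 6.5244; K_W = (4C−1)/(4C−4)+0.615/C = 1.2300
τ_max = K_W·8FD/(πd³) = 1.2300·285.89 = 351.65 MPa
τ_max ≤ 441 MPa → acceptable

(a) 12 coils; (b) YES, τ_max = 352 MPa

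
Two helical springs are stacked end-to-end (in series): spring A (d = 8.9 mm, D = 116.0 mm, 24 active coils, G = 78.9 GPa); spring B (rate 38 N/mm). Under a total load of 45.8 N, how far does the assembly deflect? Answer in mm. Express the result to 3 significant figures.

28.9 mm

k_A = Gd⁴/(8D³N_a) = (78.9×10³)(8.9⁴)/(8·116.0³·24) = 1.6518 N/mm
Series: 1/k_eq = 1/1.6518 + 1/38 = 0.63171; k_eq = 1.583 N/mm
δ = F/k_eq = 45.8/1.583 = 28.932 mm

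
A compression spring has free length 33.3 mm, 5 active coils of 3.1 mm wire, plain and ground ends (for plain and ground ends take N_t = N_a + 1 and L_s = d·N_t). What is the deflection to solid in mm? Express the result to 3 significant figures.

14.7 mm

N_t = 6; L_s = 3.1·6 = 18.6 mm
δ_solid = L₀ − L_s = 33.3 − 18.6 = 14.7 mm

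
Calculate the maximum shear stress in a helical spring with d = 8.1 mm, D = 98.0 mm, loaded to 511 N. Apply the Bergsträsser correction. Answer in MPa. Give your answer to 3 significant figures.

Spring index C = D/d = 98.0/8.1 = 12.0988
K_B = (4C+2)/(4C−3) = 50.395/45.395 = 1.1101
τ₀ = 8FD/(πd³) = 8·511·98.0/(π·8.1³) = 400624/1669.6 = 239.96 MPa
τ_max = K·τ₀ = 1.1101 × 239.96 = 266.39 MPa

266 MPa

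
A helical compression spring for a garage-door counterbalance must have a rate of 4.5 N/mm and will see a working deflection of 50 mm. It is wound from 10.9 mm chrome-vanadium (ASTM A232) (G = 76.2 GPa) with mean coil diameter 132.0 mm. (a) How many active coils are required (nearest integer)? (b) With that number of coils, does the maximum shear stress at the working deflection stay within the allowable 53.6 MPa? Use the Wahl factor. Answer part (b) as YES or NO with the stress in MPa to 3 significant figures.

N_a = Gd⁴/(8D³k) = (76.2×10³)(10.9⁴)/(8·132.0³·4.5) = 12.99 → N_a = 13
Actual rate k = Gd⁴/(8D³·13) = 4.4968 N/mm
Working load F = kδ = 4.4968·50 = 224.84 N
C = 132.0/10.9 = 12.1101; K_W = (4C−1)/(4C−4)+0.615/C = 1.1183
τ_max = K_W·8FD/(πd³) = 1.1183·58.359 = 65.263 MPa
τ_max > 53.6 MPa → exceeds allowable

(a) 13 coils; (b) NO, τ_max = 65.3 MPa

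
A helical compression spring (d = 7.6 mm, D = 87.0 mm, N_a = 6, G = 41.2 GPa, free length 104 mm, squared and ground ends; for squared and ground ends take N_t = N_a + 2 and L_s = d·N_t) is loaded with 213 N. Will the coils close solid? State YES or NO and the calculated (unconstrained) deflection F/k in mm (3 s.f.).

YES, δ = 49.0 mm

k = Gd⁴/(8D³N_a) = (41.2×10³)(7.6⁴)/(8·87.0³·6) = 4.3486 N/mm
N_t = 8; L_s = 7.6·8 = 60.8 mm; δ_solid = L₀ − L_s = 104 − 60.8 = 43.2 mm
δ = F/k = 213/4.3486 = 48.981 mm
δ ≥ δ_solid → spring goes solid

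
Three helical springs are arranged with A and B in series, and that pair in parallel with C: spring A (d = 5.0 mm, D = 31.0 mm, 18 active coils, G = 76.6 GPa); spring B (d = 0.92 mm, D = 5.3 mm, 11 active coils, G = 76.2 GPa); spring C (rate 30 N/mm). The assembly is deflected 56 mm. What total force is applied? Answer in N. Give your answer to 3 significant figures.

k_A = Gd⁴/(8D³N_a) = (76.6×10³)(5.0⁴)/(8·31.0³·18) = 11.16 N/mm
k_B = Gd⁴/(8D³N_a) = (76.2×10³)(0.92⁴)/(8·5.3³·11) = 4.1667 N/mm
Springs A,B series: k_AB = 1/(1/11.16+1/4.1667) = 3.034 N/mm; parallel with C: k_eq = 3.034+30 = 33.034 N/mm
F = k_eq·δ = 33.034·56 = 1849.9 N

1850 N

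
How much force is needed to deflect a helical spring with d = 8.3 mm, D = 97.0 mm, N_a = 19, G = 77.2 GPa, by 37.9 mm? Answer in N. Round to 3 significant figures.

100 N

k = Gd⁴/(8D³N_a) = (77.2×10³)(8.3⁴)/(8·97.0³·19) = 2.641 N/mm
F = k·δ = 2.641 × 37.9 = 100.09 N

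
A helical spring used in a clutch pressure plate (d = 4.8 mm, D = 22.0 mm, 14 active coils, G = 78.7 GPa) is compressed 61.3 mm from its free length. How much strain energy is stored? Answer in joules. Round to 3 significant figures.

65.8 J

k = Gd⁴/(8D³N_a) = (78.7×10³)(4.8⁴)/(8·22.0³·14) = 35.031 N/mm
U = ½kδ² = 0.5 × 35.031 × 61.3² = 65818 N·mm = 65.818 J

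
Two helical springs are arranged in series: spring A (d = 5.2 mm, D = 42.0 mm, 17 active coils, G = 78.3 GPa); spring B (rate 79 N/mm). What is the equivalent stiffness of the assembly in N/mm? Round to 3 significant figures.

k_A = Gd⁴/(8D³N_a) = (78.3×10³)(5.2⁴)/(8·42.0³·17) = 5.6818 N/mm
Series: 1/k_eq = 1/5.6818 + 1/79 = 0.18866; k_eq = 5.3006 N/mm

5.30 N/mm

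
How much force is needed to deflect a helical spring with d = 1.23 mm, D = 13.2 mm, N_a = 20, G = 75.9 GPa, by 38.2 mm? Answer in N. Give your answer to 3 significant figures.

k = Gd⁴/(8D³N_a) = (75.9×10³)(1.23⁴)/(8·13.2³·20) = 0.47209 N/mm
F = k·δ = 0.47209 × 38.2 = 18.034 N

18.0 N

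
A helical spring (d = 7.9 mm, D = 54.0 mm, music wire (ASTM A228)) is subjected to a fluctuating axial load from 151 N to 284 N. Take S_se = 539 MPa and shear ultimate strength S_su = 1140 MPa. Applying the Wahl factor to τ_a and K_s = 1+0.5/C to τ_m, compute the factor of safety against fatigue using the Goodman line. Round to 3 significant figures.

10.1

C = D/d = 54.0/7.9 = 6.8354; K_W = (4C−1)/(4C−4)+0.615/C = 1.2185; K_s = 1+0.5/C = 1.0731
F_a = (F_max−F_min)/2 = 66.5 N; F_m = (F_max+F_min)/2 = 217.5 N
τ_a = K_W·8F_aD/(πd³) = 1.2185 × 18.547 = 22.599 MPa
τ_m = K_s·8F_mD/(πd³) = 1.0731 × 60.661 = 65.099 MPa
Goodman: 1/n_f = τ_a/S_se + τ_m/S_su = 22.599/539 + 65.099/1140 = 0.04193 + 0.05710 = 0.099033
n_f = 1/0.099033 = 10.1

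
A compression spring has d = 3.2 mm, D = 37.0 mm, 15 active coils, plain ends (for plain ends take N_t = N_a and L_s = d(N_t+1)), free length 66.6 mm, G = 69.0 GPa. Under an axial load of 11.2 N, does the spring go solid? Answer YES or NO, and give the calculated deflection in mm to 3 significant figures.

NO, δ = 9.41 mm

k = Gd⁴/(8D³N_a) = (69.0×10³)(3.2⁴)/(8·37.0³·15) = 1.1903 N/mm
N_t = 15; L_s = 3.2·16 = 51.2 mm; δ_solid = L₀ − L_s = 66.6 − 51.2 = 15.4 mm
δ = F/k = 11.2/1.1903 = 9.4093 mm
δ < δ_solid → spring does not go solid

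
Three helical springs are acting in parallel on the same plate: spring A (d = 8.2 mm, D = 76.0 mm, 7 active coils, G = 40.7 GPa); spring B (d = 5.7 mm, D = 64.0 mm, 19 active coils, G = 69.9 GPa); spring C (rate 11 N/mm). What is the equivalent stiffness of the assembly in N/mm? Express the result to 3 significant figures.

20.3 N/mm

k_A = Gd⁴/(8D³N_a) = (40.7×10³)(8.2⁴)/(8·76.0³·7) = 7.4855 N/mm
k_B = Gd⁴/(8D³N_a) = (69.9×10³)(5.7⁴)/(8·64.0³·19) = 1.8518 N/mm
Parallel: k_eq = 7.4855 + 1.8518 + 11 = 20.337 N/mm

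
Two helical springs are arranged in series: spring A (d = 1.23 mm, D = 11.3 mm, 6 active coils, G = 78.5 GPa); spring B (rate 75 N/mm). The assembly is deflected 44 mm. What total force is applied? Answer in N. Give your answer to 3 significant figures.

110 N

k_A = Gd⁴/(8D³N_a) = (78.5×10³)(1.23⁴)/(8·11.3³·6) = 2.5943 N/mm
Series: 1/k_eq = 1/2.5943 + 1/75 = 0.3988; k_eq = 2.5075 N/mm
F = k_eq·δ = 2.5075·44 = 110.33 N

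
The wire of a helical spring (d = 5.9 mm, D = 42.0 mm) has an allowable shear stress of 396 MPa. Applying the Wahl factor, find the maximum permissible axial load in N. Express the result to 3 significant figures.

629 N

C = D/d = 42.0/5.9 = 7.1186
K_W = (4C−1)/(4C−4) + 0.615/C = 27.475/24.475 + 0.0864 = 1.2090
τ_max = K·8FD/(πd³) → F_max = τ_allow·πd³/(8DK)
F_max = 396·π·5.9³/(8·42.0·1.2090) = 2.5551e+05/406.21 = 628.99 N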